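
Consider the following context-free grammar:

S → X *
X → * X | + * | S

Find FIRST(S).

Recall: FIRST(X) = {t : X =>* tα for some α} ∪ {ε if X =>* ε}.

We compute FIRST(S) using the standard algorithm.
FIRST(S) = {*, +}
FIRST(X) = {*, +}
Therefore, FIRST(S) = {*, +}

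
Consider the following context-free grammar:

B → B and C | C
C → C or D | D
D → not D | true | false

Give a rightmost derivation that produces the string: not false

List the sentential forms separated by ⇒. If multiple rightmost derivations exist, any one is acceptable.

B ⇒ C ⇒ D ⇒ not D ⇒ not false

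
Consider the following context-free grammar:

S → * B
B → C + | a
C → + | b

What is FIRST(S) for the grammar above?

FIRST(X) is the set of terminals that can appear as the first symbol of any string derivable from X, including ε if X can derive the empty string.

We compute FIRST(S) using the standard algorithm.
FIRST(B) = {+, a, b}
FIRST(C) = {+, b}
FIRST(S) = {*}
Therefore, FIRST(S) = {*}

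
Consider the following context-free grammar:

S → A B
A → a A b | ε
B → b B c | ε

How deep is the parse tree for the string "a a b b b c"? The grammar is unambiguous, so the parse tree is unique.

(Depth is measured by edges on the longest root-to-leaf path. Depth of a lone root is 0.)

4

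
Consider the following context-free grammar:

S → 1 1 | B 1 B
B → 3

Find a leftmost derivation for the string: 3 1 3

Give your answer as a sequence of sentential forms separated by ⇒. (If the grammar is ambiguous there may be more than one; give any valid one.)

S ⇒ B 1 B ⇒ 3 1 B ⇒ 3 1 3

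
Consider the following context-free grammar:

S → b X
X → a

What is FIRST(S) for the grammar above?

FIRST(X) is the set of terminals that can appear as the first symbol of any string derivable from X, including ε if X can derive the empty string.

We compute FIRST(S) using the standard algorithm.
FIRST(S) = {b}
FIRST(X) = {a}
Therefore, FIRST(S) = {b}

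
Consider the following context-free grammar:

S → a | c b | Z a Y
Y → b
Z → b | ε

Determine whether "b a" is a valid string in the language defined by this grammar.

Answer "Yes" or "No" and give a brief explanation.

No - no valid derivation exists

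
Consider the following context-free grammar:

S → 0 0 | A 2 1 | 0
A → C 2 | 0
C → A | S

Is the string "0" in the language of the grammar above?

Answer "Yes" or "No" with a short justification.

Yes - a valid derivation exists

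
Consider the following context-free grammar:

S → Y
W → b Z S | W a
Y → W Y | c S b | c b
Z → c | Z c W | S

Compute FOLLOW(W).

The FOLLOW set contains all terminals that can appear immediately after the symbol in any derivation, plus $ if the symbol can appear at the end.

We compute FOLLOW(W) using the standard algorithm.
FOLLOW(S) starts with {$}.
FIRST(S) = {b, c}
FIRST(W) = {b}
FIRST(Y) = {b, c}
FIRST(Z) = {b, c}
FOLLOW(S) = {$, a, b, c}
FOLLOW(W) = {a, b, c}
FOLLOW(Y) = {$, a, b, c}
FOLLOW(Z) = {b, c}
Therefore, FOLLOW(W) = {a, b, c}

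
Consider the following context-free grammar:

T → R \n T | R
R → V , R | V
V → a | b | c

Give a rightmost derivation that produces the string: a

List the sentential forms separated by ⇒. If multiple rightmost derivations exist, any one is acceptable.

T ⇒ R ⇒ V ⇒ a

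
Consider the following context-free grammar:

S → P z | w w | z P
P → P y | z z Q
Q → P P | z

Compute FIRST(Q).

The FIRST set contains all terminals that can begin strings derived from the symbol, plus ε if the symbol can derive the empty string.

We compute FIRST(Q) using the standard algorithm.
FIRST(P) = {z}
FIRST(Q) = {z}
FIRST(S) = {w, z}
Therefore, FIRST(Q) = {z}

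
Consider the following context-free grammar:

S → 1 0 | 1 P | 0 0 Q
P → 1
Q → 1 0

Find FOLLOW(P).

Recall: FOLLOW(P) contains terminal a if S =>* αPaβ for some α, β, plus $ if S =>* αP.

We compute FOLLOW(P) using the standard algorithm.
FOLLOW(S) starts with {$}.
FIRST(P) = {1}
FIRST(Q) = {1}
FIRST(S) = {0, 1}
FOLLOW(P) = {$}
FOLLOW(Q) = {$}
FOLLOW(S) = {$}
Therefore, FOLLOW(P) = {$}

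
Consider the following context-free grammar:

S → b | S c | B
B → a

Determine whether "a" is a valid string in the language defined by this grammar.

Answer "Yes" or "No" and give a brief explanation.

Yes - a valid derivation exists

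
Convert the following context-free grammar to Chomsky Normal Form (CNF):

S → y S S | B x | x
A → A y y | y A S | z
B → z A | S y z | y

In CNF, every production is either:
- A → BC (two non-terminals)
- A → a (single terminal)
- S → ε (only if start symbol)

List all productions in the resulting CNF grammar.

TY → y; TX → x; S → x; A → z; TZ → z; B → y; S → TY X0; X0 → S S; S → B TX; A → A X1; X1 → TY TY; A → TY X2; X2 → A S; B → TZ A; B → S X3; X3 → TY TZ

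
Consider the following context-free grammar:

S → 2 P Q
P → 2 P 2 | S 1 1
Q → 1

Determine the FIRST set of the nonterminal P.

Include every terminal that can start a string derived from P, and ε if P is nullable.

We compute FIRST(P) using the standard algorithm.
FIRST(P) = {2}
FIRST(Q) = {1}
FIRST(S) = {2}
Therefore, FIRST(P) = {2}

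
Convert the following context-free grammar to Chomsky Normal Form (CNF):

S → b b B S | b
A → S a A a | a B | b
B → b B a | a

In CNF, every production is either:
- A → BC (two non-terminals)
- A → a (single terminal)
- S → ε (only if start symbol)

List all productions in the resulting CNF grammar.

TB → b; S → b; TA → a; A → b; B → a; S → TB X0; X0 → TB X1; X1 → B S; A → S X2; X2 → TA X3; X3 → A TA; A → TA B; B → TB X4; X4 → B TA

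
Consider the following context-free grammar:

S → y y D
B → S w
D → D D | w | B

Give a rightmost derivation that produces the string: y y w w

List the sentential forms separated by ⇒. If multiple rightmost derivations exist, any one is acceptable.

S ⇒ y y D ⇒ y y D D ⇒ y y D w ⇒ y y w w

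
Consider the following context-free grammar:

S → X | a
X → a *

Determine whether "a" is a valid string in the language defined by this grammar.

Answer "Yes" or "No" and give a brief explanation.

Yes - a valid derivation exists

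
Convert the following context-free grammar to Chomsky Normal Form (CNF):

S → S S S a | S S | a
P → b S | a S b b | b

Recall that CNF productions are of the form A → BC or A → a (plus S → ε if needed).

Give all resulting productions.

TA → a; S → a; TB → b; P → b; S → S X0; X0 → S X1; X1 → S TA; S → S S; P → TB S; P → TA X2; X2 → S X3; X3 → TB TB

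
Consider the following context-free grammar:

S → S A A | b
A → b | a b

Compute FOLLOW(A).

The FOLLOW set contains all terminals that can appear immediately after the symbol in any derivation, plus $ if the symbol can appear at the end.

We compute FOLLOW(A) using the standard algorithm.
FOLLOW(S) starts with {$}.
FIRST(A) = {a, b}
FIRST(S) = {b}
FOLLOW(A) = {$, a, b}
FOLLOW(S) = {$, a, b}
Therefore, FOLLOW(A) = {$, a, b}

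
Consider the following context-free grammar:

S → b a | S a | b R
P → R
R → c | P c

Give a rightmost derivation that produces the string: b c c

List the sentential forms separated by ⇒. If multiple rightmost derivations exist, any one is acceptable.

S ⇒ b R ⇒ b P c ⇒ b R c ⇒ b c c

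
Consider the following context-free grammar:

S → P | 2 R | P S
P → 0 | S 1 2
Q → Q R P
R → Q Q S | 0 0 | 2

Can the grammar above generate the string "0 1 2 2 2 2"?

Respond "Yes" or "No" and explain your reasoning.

No - no valid derivation exists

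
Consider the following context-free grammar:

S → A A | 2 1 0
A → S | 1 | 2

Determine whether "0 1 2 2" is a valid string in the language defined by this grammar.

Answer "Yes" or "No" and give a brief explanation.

No - no valid derivation exists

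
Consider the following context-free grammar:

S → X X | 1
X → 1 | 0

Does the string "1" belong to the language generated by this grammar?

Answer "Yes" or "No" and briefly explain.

Yes - a valid derivation exists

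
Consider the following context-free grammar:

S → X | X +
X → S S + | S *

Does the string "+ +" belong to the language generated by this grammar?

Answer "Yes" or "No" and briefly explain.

No - no valid derivation exists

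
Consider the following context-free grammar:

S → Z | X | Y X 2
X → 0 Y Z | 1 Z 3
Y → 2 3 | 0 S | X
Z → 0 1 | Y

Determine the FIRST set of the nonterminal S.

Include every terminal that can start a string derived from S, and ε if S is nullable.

We compute FIRST(S) using the standard algorithm.
FIRST(S) = {0, 1, 2}
FIRST(X) = {0, 1}
FIRST(Y) = {0, 1, 2}
FIRST(Z) = {0, 1, 2}
Therefore, FIRST(S) = {0, 1, 2}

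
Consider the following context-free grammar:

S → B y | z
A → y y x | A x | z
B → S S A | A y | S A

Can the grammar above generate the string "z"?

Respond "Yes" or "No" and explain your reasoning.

Yes - a valid derivation exists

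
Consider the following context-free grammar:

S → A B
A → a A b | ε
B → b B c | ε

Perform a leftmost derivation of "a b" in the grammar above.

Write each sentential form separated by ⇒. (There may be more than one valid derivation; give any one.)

S ⇒ A B ⇒ a A b B ⇒ a b B ⇒ a b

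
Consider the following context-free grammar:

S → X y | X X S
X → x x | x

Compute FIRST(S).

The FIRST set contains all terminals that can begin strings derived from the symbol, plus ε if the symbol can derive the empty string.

We compute FIRST(S) using the standard algorithm.
FIRST(S) = {x}
FIRST(X) = {x}
Therefore, FIRST(S) = {x}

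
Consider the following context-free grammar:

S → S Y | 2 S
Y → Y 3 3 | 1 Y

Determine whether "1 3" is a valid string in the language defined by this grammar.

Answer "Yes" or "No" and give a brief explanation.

No - no valid derivation exists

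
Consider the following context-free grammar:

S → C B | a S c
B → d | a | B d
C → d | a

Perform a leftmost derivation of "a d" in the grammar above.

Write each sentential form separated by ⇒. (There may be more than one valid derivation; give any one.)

S ⇒ C B ⇒ a B ⇒ a d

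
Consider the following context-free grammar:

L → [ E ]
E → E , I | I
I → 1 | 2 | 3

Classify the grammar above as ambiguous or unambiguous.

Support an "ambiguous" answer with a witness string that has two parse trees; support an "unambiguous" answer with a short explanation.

Unambiguous - every string in the language has a unique parse tree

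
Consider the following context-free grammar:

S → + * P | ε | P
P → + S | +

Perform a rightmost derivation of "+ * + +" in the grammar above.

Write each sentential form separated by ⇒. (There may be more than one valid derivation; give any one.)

S ⇒ + * P ⇒ + * + S ⇒ + * + P ⇒ + * + +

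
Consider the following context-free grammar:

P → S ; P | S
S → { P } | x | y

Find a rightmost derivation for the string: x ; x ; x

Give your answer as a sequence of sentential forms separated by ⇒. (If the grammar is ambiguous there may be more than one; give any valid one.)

P ⇒ S ; P ⇒ S ; S ; P ⇒ S ; S ; S ⇒ S ; S ; x ⇒ S ; x ; x ⇒ x ; x ; x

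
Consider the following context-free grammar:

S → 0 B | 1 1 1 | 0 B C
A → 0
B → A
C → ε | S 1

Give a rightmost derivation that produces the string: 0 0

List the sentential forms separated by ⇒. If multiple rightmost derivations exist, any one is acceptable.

S ⇒ 0 B ⇒ 0 A ⇒ 0 0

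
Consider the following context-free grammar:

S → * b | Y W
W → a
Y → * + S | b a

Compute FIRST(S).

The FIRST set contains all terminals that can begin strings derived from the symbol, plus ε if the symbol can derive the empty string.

We compute FIRST(S) using the standard algorithm.
FIRST(S) = {*, b}
FIRST(W) = {a}
FIRST(Y) = {*, b}
Therefore, FIRST(S) = {*, b}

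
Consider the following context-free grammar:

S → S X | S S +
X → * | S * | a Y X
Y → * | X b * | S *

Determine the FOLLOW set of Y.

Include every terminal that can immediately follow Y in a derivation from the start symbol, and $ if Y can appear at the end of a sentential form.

We compute FOLLOW(Y) using the standard algorithm.
FOLLOW(S) starts with {$}.
FIRST(S) = {}
FIRST(X) = {*, a}
FIRST(Y) = {*, a}
FOLLOW(S) = {$, *, +, a}
FOLLOW(X) = {$, *, +, a, b}
FOLLOW(Y) = {*, a}
Therefore, FOLLOW(Y) = {*, a}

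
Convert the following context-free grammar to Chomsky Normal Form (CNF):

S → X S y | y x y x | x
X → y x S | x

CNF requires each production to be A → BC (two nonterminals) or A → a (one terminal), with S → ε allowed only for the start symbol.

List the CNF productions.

TY → y; TX → x; S → x; X → x; S → X X0; X0 → S TY; S → TY X1; X1 → TX X2; X2 → TY TX; X → TY X3; X3 → TX S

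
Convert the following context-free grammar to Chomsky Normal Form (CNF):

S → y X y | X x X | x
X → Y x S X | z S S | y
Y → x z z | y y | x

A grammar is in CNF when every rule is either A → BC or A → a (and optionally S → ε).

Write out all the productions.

TY → y; TX → x; S → x; TZ → z; X → y; Y → x; S → TY X0; X0 → X TY; S → X X1; X1 → TX X; X → Y X2; X2 → TX X3; X3 → S X; X → TZ X4; X4 → S S; Y → TX X5; X5 → TZ TZ; Y → TY TY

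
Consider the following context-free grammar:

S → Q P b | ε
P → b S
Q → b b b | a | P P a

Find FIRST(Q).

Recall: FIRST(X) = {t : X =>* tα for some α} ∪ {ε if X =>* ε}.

We compute FIRST(Q) using the standard algorithm.
FIRST(P) = {b}
FIRST(Q) = {a, b}
FIRST(S) = {a, b, ε}
Therefore, FIRST(Q) = {a, b}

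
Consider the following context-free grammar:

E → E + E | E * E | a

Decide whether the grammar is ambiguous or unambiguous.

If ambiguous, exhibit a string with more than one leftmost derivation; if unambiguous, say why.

Ambiguous - the string 'a * a + a + a + a' has two distinct leftmost derivations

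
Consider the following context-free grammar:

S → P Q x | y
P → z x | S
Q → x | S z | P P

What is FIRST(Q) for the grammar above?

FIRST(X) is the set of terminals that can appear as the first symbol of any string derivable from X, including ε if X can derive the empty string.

We compute FIRST(Q) using the standard algorithm.
FIRST(P) = {y, z}
FIRST(Q) = {x, y, z}
FIRST(S) = {y, z}
Therefore, FIRST(Q) = {x, y, z}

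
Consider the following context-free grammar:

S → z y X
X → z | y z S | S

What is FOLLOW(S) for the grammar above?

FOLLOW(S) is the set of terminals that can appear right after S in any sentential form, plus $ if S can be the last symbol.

We compute FOLLOW(S) using the standard algorithm.
FOLLOW(S) starts with {$}.
FIRST(S) = {z}
FIRST(X) = {y, z}
FOLLOW(S) = {$}
FOLLOW(X) = {$}
Therefore, FOLLOW(S) = {$}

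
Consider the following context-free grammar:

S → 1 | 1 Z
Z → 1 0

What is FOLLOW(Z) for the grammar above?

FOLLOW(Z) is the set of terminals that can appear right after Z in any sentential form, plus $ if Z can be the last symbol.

We compute FOLLOW(Z) using the standard algorithm.
FOLLOW(S) starts with {$}.
FIRST(S) = {1}
FIRST(Z) = {1}
FOLLOW(S) = {$}
FOLLOW(Z) = {$}
Therefore, FOLLOW(Z) = {$}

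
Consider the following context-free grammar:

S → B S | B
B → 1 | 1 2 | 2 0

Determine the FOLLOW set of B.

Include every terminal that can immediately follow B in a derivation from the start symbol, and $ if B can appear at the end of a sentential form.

We compute FOLLOW(B) using the standard algorithm.
FOLLOW(S) starts with {$}.
FIRST(B) = {1, 2}
FIRST(S) = {1, 2}
FOLLOW(B) = {$, 1, 2}
FOLLOW(S) = {$}
Therefore, FOLLOW(B) = {$, 1, 2}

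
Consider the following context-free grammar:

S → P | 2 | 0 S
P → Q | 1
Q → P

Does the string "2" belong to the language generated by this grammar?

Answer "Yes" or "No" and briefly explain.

Yes - a valid derivation exists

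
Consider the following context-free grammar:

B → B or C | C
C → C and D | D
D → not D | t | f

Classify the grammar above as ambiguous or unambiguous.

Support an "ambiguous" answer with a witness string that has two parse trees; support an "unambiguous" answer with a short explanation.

Unambiguous - every string in the language has a unique parse tree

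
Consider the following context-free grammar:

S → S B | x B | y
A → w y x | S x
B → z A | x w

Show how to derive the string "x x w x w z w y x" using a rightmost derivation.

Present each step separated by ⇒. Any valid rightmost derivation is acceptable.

S ⇒ S B ⇒ S z A ⇒ S z w y x ⇒ S B z w y x ⇒ S x w z w y x ⇒ x B x w z w y x ⇒ x x w x w z w y x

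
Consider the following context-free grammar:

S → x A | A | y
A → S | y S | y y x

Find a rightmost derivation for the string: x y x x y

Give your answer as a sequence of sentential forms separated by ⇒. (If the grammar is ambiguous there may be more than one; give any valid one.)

S ⇒ x A ⇒ x y S ⇒ x y x A ⇒ x y x S ⇒ x y x x A ⇒ x y x x S ⇒ x y x x y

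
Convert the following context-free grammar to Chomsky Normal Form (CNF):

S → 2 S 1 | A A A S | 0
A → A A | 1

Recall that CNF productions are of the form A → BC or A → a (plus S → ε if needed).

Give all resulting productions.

T2 → 2; T1 → 1; S → 0; A → 1; S → T2 X0; X0 → S T1; S → A X1; X1 → A X2; X2 → A S; A → A A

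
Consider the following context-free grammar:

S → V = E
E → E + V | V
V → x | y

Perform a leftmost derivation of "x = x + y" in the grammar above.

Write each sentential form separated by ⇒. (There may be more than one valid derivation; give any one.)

S ⇒ V = E ⇒ x = E ⇒ x = E + V ⇒ x = V + V ⇒ x = x + V ⇒ x = x + y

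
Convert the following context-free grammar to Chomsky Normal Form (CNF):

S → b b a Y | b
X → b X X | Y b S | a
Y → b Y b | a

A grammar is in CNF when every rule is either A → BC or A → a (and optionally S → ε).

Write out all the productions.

TB → b; TA → a; S → b; X → a; Y → a; S → TB X0; X0 → TB X1; X1 → TA Y; X → TB X2; X2 → X X; X → Y X3; X3 → TB S; Y → TB X4; X4 → Y TB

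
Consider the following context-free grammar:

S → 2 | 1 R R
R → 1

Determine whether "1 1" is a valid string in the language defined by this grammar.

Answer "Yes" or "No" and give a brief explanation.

No - no valid derivation exists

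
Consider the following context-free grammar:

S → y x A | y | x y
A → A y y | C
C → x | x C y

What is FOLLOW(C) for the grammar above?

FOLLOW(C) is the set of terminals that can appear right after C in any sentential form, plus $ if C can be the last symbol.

We compute FOLLOW(C) using the standard algorithm.
FOLLOW(S) starts with {$}.
FIRST(A) = {x}
FIRST(C) = {x}
FIRST(S) = {x, y}
FOLLOW(A) = {$, y}
FOLLOW(C) = {$, y}
FOLLOW(S) = {$}
Therefore, FOLLOW(C) = {$, y}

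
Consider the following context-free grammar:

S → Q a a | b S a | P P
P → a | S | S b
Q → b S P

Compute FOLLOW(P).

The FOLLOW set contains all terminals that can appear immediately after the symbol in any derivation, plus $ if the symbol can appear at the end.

We compute FOLLOW(P) using the standard algorithm.
FOLLOW(S) starts with {$}.
FIRST(P) = {a, b}
FIRST(Q) = {b}
FIRST(S) = {a, b}
FOLLOW(P) = {$, a, b}
FOLLOW(Q) = {a}
FOLLOW(S) = {$, a, b}
Therefore, FOLLOW(P) = {$, a, b}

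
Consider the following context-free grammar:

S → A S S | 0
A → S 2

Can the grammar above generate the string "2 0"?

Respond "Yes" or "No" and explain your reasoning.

No - no valid derivation exists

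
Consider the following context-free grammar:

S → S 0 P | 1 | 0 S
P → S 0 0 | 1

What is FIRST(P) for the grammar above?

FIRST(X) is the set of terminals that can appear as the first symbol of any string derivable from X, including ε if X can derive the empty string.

We compute FIRST(P) using the standard algorithm.
FIRST(P) = {0, 1}
FIRST(S) = {0, 1}
Therefore, FIRST(P) = {0, 1}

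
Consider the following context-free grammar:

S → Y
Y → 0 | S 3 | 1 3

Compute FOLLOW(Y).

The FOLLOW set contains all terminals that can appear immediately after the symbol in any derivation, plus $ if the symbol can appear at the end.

We compute FOLLOW(Y) using the standard algorithm.
FOLLOW(S) starts with {$}.
FIRST(S) = {0, 1}
FIRST(Y) = {0, 1}
FOLLOW(S) = {$, 3}
FOLLOW(Y) = {$, 3}
Therefore, FOLLOW(Y) = {$, 3}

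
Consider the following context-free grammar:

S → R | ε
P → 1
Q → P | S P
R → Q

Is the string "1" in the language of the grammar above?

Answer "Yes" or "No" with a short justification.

Yes - a valid derivation exists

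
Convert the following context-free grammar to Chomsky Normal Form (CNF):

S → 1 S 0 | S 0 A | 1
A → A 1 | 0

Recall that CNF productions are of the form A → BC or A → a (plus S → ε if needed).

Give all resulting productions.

T1 → 1; T0 → 0; S → 1; A → 0; S → T1 X0; X0 → S T0; S → S X1; X1 → T0 A; A → A T1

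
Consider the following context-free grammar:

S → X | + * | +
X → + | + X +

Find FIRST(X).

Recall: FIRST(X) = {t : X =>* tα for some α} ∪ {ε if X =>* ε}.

We compute FIRST(X) using the standard algorithm.
FIRST(S) = {+}
FIRST(X) = {+}
Therefore, FIRST(X) = {+}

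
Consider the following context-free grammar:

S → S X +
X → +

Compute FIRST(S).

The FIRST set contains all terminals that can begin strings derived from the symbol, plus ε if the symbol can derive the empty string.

We compute FIRST(S) using the standard algorithm.
FIRST(S) = {}
FIRST(X) = {+}
Therefore, FIRST(S) = {}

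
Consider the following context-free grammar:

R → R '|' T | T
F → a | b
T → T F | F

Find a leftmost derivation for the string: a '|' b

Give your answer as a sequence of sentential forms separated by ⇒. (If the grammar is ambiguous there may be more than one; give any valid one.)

R ⇒ R '|' T ⇒ T '|' T ⇒ F '|' T ⇒ a '|' T ⇒ a '|' F ⇒ a '|' b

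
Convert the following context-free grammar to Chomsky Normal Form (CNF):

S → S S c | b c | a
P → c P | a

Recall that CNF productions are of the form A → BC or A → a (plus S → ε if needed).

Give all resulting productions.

TC → c; TB → b; S → a; P → a; S → S X0; X0 → S TC; S → TB TC; P → TC P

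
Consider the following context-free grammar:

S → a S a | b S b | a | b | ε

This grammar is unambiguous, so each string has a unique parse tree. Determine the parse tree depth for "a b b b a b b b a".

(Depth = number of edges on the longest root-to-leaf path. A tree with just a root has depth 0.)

5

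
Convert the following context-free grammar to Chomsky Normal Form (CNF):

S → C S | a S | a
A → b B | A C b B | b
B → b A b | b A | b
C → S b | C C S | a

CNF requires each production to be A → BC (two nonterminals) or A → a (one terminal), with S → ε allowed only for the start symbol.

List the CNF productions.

TA → a; S → a; TB → b; A → b; B → b; C → a; S → C S; S → TA S; A → TB B; A → A X0; X0 → C X1; X1 → TB B; B → TB X2; X2 → A TB; B → TB A; C → S TB; C → C X3; X3 → C S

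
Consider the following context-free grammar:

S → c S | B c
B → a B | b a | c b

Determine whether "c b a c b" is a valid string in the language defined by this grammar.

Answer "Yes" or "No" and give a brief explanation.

No - no valid derivation exists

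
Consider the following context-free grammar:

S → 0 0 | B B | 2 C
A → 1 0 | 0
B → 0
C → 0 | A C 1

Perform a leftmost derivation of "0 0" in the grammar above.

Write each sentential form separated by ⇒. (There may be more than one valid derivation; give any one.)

S ⇒ B B ⇒ 0 B ⇒ 0 0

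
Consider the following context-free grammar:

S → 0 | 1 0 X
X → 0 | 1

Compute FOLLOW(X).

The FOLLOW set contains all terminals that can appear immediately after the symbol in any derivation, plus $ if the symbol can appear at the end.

We compute FOLLOW(X) using the standard algorithm.
FOLLOW(S) starts with {$}.
FIRST(S) = {0, 1}
FIRST(X) = {0, 1}
FOLLOW(S) = {$}
FOLLOW(X) = {$}
Therefore, FOLLOW(X) = {$}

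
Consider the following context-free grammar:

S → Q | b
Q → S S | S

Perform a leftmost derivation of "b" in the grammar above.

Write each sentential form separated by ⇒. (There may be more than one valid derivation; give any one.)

S ⇒ Q ⇒ S ⇒ b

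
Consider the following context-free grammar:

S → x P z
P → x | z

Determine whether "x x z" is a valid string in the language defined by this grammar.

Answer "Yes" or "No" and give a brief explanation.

Yes - a valid derivation exists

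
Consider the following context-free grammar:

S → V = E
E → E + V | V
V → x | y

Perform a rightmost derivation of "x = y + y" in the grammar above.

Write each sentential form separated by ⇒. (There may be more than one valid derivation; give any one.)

S ⇒ V = E ⇒ V = E + V ⇒ V = E + y ⇒ V = V + y ⇒ V = y + y ⇒ x = y + y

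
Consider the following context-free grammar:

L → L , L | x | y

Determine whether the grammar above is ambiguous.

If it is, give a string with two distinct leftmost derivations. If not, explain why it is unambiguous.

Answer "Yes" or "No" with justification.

Yes - the string 'x , y , y , y , y' has two distinct leftmost derivations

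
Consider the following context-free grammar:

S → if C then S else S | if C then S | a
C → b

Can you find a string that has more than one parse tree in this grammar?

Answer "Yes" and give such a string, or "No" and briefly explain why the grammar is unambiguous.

Yes - the string 'if b then if b then if b then a else a' has two distinct parse trees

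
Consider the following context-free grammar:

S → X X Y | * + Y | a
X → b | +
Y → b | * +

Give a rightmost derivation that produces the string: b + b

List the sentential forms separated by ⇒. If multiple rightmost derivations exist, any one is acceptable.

S ⇒ X X Y ⇒ X X b ⇒ X + b ⇒ b + b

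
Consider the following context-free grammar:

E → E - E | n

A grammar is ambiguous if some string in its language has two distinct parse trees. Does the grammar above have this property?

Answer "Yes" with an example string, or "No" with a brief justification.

Yes - the string 'n - n - n - n - n' has two distinct parse trees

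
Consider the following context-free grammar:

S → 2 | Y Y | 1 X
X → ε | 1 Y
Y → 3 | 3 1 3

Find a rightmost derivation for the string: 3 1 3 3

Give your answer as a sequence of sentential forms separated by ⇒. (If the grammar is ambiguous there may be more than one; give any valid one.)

S ⇒ Y Y ⇒ Y 3 ⇒ 3 1 3 3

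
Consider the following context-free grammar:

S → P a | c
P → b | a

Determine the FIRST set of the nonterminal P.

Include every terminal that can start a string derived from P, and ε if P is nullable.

We compute FIRST(P) using the standard algorithm.
FIRST(P) = {a, b}
FIRST(S) = {a, b, c}
Therefore, FIRST(P) = {a, b}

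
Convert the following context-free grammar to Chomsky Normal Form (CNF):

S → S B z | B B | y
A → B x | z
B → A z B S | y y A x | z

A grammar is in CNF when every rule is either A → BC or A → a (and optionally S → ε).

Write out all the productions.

TZ → z; S → y; TX → x; A → z; TY → y; B → z; S → S X0; X0 → B TZ; S → B B; A → B TX; B → A X1; X1 → TZ X2; X2 → B S; B → TY X3; X3 → TY X4; X4 → A TX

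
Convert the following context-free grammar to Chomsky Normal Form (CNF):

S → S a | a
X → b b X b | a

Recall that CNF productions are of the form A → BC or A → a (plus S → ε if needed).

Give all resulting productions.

TA → a; S → a; TB → b; X → a; S → S TA; X → TB X0; X0 → TB X1; X1 → X TB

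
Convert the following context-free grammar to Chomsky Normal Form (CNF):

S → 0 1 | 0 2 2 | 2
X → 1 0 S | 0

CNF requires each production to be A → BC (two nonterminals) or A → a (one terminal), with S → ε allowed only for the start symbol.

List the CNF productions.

T0 → 0; T1 → 1; T2 → 2; S → 2; X → 0; S → T0 T1; S → T0 X0; X0 → T2 T2; X → T1 X1; X1 → T0 S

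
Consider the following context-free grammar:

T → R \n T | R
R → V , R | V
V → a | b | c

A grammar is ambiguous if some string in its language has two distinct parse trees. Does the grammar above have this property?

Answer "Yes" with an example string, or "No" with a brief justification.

No - the grammar is unambiguous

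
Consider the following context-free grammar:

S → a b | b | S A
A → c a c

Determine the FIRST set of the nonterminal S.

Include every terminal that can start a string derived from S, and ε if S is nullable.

We compute FIRST(S) using the standard algorithm.
FIRST(A) = {c}
FIRST(S) = {a, b}
Therefore, FIRST(S) = {a, b}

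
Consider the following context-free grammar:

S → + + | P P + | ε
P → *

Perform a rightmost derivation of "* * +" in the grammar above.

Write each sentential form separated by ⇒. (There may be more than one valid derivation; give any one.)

S ⇒ P P + ⇒ P * + ⇒ * * +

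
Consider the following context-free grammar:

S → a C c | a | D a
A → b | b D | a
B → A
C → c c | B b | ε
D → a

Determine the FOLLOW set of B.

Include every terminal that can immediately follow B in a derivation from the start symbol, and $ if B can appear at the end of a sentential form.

We compute FOLLOW(B) using the standard algorithm.
FOLLOW(S) starts with {$}.
FIRST(A) = {a, b}
FIRST(B) = {a, b}
FIRST(C) = {a, b, c, ε}
FIRST(D) = {a}
FIRST(S) = {a}
FOLLOW(A) = {b}
FOLLOW(B) = {b}
FOLLOW(C) = {c}
FOLLOW(D) = {a, b}
FOLLOW(S) = {$}
Therefore, FOLLOW(B) = {b}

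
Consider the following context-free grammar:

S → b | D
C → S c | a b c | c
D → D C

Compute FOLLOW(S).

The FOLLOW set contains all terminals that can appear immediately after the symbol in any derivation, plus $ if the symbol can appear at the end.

We compute FOLLOW(S) using the standard algorithm.
FOLLOW(S) starts with {$}.
FIRST(C) = {a, b, c}
FIRST(D) = {}
FIRST(S) = {b}
FOLLOW(C) = {$, a, b, c}
FOLLOW(D) = {$, a, b, c}
FOLLOW(S) = {$, c}
Therefore, FOLLOW(S) = {$, c}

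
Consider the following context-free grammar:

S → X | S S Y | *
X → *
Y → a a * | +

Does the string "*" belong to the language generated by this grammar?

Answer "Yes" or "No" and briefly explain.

Yes - a valid derivation exists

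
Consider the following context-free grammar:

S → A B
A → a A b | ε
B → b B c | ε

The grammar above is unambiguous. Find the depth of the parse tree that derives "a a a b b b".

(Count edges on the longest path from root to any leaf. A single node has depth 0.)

5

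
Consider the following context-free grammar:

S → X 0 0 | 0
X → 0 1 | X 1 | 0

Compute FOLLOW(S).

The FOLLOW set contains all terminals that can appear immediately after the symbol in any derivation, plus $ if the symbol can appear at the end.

We compute FOLLOW(S) using the standard algorithm.
FOLLOW(S) starts with {$}.
FIRST(S) = {0}
FIRST(X) = {0}
FOLLOW(S) = {$}
FOLLOW(X) = {0, 1}
Therefore, FOLLOW(S) = {$}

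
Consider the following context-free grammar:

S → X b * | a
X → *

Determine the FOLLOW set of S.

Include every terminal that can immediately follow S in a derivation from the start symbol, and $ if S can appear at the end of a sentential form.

We compute FOLLOW(S) using the standard algorithm.
FOLLOW(S) starts with {$}.
FIRST(S) = {*, a}
FIRST(X) = {*}
FOLLOW(S) = {$}
FOLLOW(X) = {b}
Therefore, FOLLOW(S) = {$}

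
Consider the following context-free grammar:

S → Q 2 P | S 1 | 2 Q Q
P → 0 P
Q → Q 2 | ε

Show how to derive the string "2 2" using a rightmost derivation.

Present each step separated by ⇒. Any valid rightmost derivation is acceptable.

S ⇒ 2 Q Q ⇒ 2 Q Q 2 ⇒ 2 Q 2 ⇒ 2 2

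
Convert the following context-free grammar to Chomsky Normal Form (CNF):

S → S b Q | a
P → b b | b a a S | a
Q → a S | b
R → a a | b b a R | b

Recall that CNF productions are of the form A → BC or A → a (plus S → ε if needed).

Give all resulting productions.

TB → b; S → a; TA → a; P → a; Q → b; R → b; S → S X0; X0 → TB Q; P → TB TB; P → TB X1; X1 → TA X2; X2 → TA S; Q → TA S; R → TA TA; R → TB X3; X3 → TB X4; X4 → TA R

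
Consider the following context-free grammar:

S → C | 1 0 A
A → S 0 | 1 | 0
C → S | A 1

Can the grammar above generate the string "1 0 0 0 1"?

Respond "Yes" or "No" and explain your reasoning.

Yes - a valid derivation exists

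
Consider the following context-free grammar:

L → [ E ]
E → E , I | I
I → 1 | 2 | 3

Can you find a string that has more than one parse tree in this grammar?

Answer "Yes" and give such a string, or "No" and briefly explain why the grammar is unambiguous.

No - the grammar is unambiguous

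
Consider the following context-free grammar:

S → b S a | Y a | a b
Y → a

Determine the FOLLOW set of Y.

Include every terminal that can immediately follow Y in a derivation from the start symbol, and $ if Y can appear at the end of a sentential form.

We compute FOLLOW(Y) using the standard algorithm.
FOLLOW(S) starts with {$}.
FIRST(S) = {a, b}
FIRST(Y) = {a}
FOLLOW(S) = {$, a}
FOLLOW(Y) = {a}
Therefore, FOLLOW(Y) = {a}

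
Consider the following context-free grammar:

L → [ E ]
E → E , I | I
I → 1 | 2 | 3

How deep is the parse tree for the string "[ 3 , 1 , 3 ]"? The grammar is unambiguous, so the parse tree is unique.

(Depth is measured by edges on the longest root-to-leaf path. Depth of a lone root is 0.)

5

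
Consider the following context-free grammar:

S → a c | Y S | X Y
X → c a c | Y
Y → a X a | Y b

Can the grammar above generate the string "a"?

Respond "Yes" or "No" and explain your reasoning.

No - no valid derivation exists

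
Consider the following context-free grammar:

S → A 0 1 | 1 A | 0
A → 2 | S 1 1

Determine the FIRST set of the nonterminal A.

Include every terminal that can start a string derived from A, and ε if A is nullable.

We compute FIRST(A) using the standard algorithm.
FIRST(A) = {0, 1, 2}
FIRST(S) = {0, 1, 2}
Therefore, FIRST(A) = {0, 1, 2}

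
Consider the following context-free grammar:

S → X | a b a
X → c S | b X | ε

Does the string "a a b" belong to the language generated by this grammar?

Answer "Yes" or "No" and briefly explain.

No - no valid derivation exists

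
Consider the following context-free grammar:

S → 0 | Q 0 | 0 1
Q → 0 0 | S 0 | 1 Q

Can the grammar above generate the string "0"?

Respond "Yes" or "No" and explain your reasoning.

Yes - a valid derivation exists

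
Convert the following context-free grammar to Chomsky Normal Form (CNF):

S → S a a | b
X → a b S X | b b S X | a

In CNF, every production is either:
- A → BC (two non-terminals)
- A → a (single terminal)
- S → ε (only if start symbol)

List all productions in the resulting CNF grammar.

TA → a; S → b; TB → b; X → a; S → S X0; X0 → TA TA; X → TA X1; X1 → TB X2; X2 → S X; X → TB X3; X3 → TB X4; X4 → S X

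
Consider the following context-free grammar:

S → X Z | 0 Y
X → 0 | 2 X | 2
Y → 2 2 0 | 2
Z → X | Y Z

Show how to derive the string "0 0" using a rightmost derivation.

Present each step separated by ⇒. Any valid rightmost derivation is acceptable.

S ⇒ X Z ⇒ X X ⇒ X 0 ⇒ 0 0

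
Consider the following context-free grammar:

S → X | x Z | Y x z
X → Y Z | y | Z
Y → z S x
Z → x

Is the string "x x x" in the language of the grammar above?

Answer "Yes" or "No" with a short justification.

No - no valid derivation exists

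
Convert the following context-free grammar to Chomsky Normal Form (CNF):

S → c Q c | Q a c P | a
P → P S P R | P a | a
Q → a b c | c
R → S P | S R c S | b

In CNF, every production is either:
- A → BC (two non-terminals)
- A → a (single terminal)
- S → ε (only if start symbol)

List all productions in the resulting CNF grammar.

TC → c; TA → a; S → a; P → a; TB → b; Q → c; R → b; S → TC X0; X0 → Q TC; S → Q X1; X1 → TA X2; X2 → TC P; P → P X3; X3 → S X4; X4 → P R; P → P TA; Q → TA X5; X5 → TB TC; R → S P; R → S X6; X6 → R X7; X7 → TC S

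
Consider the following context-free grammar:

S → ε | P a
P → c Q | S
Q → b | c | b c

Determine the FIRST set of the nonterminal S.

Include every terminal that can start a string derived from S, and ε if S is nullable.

We compute FIRST(S) using the standard algorithm.
FIRST(P) = {a, c, ε}
FIRST(Q) = {b, c}
FIRST(S) = {a, c, ε}
Therefore, FIRST(S) = {a, c, ε}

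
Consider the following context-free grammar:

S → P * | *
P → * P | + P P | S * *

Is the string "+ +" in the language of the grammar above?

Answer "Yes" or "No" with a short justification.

No - no valid derivation exists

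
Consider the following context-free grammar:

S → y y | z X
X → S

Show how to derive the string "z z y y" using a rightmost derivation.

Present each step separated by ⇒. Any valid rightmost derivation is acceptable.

S ⇒ z X ⇒ z S ⇒ z z X ⇒ z z S ⇒ z z y y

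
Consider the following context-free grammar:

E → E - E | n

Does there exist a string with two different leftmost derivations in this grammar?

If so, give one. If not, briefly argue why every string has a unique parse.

Yes - the string 'n - n - n' has two distinct leftmost derivations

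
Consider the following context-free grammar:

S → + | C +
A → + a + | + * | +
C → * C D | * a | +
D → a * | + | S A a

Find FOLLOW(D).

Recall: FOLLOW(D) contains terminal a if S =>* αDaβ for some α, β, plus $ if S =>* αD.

We compute FOLLOW(D) using the standard algorithm.
FOLLOW(S) starts with {$}.
FIRST(A) = {+}
FIRST(C) = {*, +}
FIRST(D) = {*, +, a}
FIRST(S) = {*, +}
FOLLOW(A) = {a}
FOLLOW(C) = {*, +, a}
FOLLOW(D) = {*, +, a}
FOLLOW(S) = {$, +}
Therefore, FOLLOW(D) = {*, +, a}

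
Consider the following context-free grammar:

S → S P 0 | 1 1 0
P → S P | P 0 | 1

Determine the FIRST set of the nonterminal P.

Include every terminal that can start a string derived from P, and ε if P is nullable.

We compute FIRST(P) using the standard algorithm.
FIRST(P) = {1}
FIRST(S) = {1}
Therefore, FIRST(P) = {1}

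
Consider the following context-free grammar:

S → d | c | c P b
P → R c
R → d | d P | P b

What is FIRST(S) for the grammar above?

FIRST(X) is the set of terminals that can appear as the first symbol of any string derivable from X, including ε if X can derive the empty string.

We compute FIRST(S) using the standard algorithm.
FIRST(P) = {d}
FIRST(R) = {d}
FIRST(S) = {c, d}
Therefore, FIRST(S) = {c, d}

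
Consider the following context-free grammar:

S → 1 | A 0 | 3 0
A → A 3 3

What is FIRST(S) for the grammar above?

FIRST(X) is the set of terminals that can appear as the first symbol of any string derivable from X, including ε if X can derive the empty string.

We compute FIRST(S) using the standard algorithm.
FIRST(A) = {}
FIRST(S) = {1, 3}
Therefore, FIRST(S) = {1, 3}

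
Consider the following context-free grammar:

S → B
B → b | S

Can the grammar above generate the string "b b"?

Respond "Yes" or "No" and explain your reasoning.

No - no valid derivation exists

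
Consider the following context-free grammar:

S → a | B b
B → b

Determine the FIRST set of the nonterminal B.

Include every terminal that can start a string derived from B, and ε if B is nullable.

We compute FIRST(B) using the standard algorithm.
FIRST(B) = {b}
FIRST(S) = {a, b}
Therefore, FIRST(B) = {b}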